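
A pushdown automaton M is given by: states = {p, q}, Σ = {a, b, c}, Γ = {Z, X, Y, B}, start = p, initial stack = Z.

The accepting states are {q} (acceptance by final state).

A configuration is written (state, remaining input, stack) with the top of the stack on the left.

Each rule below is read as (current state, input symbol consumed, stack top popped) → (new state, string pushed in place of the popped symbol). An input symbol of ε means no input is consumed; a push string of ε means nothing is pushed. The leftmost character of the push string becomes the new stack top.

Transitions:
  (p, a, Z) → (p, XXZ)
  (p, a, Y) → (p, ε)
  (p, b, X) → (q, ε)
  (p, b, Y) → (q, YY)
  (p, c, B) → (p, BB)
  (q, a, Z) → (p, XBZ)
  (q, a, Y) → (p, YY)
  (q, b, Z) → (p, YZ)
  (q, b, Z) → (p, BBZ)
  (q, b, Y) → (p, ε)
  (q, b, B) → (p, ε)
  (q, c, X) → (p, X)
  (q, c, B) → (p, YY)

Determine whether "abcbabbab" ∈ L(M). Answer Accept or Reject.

One accepting computation: (p, abcbabbab, Z) ⊢ (p, bcbabbab, XXZ) ⊢ (q, cbabbab, XZ) ⊢ (p, babbab, XZ) ⊢ (q, abbab, Z) ⊢ (p, bbab, XBZ) ⊢ (q, bab, BZ) ⊢ (p, ab, Z) ⊢ (p, b, XXZ) ⊢ (q, ε, XZ)
All input consumed and state q ∈ F.

Accept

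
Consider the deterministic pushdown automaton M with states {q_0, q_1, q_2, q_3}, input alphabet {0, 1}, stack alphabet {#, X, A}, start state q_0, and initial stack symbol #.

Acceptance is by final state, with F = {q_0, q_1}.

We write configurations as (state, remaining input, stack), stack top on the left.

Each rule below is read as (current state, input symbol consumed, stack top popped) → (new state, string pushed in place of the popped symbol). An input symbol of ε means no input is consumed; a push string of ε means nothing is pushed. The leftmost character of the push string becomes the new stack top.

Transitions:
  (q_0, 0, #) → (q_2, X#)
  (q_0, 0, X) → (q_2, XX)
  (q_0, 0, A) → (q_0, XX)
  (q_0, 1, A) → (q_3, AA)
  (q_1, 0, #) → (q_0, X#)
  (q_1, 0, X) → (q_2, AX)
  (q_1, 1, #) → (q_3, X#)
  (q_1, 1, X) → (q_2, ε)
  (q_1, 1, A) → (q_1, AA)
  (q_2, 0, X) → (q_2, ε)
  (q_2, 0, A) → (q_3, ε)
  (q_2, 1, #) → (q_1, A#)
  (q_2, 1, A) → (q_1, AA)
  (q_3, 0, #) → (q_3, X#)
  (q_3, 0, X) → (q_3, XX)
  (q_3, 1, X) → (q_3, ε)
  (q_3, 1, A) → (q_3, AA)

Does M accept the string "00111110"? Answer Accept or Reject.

(q_0, 00111110, #)
  read 0, top #: go to q_2, push X# → (q_2, 0111110, X#)
  read 0, top X: go to q_2, push ε → (q_2, 111110, #)
  read 1, top #: go to q_1, push A# → (q_1, 11110, A#)
  read 1, top A: go to q_1, push AA → (q_1, 1110, AA#)
  read 1, top A: go to q_1, push AA → (q_1, 110, AAA#)
  read 1, top A: go to q_1, push AA → (q_1, 10, AAAA#)
  read 1, top A: go to q_1, push AA → (q_1, 0, AAAAA#)
No transition applies at (q_1, 0, AAAAA#); input not fully consumed.

Reject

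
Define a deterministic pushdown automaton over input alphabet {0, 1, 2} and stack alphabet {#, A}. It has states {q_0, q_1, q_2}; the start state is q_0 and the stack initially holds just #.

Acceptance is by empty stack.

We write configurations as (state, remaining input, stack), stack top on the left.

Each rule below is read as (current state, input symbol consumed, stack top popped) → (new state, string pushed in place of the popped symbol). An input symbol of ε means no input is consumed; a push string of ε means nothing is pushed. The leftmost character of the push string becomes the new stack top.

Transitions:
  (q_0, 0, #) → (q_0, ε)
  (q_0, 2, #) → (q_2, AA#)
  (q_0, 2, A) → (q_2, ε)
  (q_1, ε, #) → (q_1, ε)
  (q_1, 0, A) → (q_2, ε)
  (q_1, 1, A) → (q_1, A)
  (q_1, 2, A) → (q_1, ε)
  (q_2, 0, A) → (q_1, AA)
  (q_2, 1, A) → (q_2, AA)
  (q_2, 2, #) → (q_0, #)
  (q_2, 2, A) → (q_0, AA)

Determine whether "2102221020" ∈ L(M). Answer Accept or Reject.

Accept

(q_0, 2102221020, #)
  read 2, top #: go to q_2, push AA# → (q_2, 102221020, AA#)
  read 1, top A: go to q_2, push AA → (q_2, 02221020, AAA#)
  read 0, top A: go to q_1, push AA → (q_1, 2221020, AAAA#)
  read 2, top A: go to q_1, push ε → (q_1, 221020, AAA#)
  read 2, top A: go to q_1, push ε → (q_1, 21020, AA#)
  read 2, top A: go to q_1, push ε → (q_1, 1020, A#)
  read 1, top A: go to q_1, push A → (q_1, 020, A#)
  read 0, top A: go to q_2, push ε → (q_2, 20, #)
  read 2, top #: go to q_0, push # → (q_0, 0, #)
  read 0, top #: go to q_0, push ε → (q_0, ε, ε)
All input consumed and the stack is empty.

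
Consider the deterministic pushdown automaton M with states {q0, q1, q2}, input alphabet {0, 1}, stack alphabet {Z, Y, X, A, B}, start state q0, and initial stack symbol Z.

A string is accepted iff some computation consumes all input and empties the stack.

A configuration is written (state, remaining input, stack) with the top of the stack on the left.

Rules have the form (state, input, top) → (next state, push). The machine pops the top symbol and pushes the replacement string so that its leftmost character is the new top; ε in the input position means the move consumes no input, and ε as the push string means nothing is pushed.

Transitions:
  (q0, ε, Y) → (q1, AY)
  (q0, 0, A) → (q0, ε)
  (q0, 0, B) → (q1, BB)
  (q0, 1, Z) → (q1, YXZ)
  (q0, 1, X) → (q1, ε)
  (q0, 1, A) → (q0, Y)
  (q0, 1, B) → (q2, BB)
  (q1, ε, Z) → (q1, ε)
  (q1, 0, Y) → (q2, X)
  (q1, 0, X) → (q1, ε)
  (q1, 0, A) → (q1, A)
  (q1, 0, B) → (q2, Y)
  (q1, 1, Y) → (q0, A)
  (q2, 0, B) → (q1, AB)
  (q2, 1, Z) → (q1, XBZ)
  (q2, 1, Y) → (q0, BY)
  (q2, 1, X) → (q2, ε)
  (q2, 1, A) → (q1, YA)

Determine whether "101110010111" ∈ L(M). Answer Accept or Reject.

(q0, 101110010111, Z)
  read 1, top Z: go to q1, push YXZ → (q1, 01110010111, YXZ)
  read 0, top Y: go to q2, push X → (q2, 1110010111, XXZ)
  read 1, top X: go to q2, push ε → (q2, 110010111, XZ)
  read 1, top X: go to q2, push ε → (q2, 10010111, Z)
  read 1, top Z: go to q1, push XBZ → (q1, 0010111, XBZ)
  read 0, top X: go to q1, push ε → (q1, 010111, BZ)
  read 0, top B: go to q2, push Y → (q2, 10111, YZ)
  read 1, top Y: go to q0, push BY → (q0, 0111, BYZ)
  read 0, top B: go to q1, push BB → (q1, 111, BBYZ)
No transition applies at (q1, 111, BBYZ); input not fully consumed.

Reject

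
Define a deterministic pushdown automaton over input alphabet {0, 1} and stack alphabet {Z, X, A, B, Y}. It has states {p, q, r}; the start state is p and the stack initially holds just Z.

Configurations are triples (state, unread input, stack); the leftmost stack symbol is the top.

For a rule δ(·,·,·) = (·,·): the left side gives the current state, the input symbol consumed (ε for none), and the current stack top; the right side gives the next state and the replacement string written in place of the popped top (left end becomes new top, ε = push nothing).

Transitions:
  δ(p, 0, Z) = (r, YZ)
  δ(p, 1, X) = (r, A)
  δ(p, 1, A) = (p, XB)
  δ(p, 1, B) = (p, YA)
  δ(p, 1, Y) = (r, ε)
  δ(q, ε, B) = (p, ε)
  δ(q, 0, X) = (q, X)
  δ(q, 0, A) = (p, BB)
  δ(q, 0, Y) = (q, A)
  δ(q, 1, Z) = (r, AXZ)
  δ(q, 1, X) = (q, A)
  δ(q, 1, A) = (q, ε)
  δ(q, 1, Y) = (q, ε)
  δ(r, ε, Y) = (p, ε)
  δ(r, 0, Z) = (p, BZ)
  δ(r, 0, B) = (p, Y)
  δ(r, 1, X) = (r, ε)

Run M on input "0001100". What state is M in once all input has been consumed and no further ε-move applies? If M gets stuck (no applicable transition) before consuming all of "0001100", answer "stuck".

stuck

(p, 0001100, Z)
  read 0, top Z: go to r, push YZ → (r, 001100, YZ)
  ε-move, top Y: go to p, push ε → (p, 001100, Z)
  read 0, top Z: go to r, push YZ → (r, 01100, YZ)
  ε-move, top Y: go to p, push ε → (p, 01100, Z)
  read 0, top Z: go to r, push YZ → (r, 1100, YZ)
  ε-move, top Y: go to p, push ε → (p, 1100, Z)
No transition for (p, 1, top Z); M blocks with input 1100 remaining.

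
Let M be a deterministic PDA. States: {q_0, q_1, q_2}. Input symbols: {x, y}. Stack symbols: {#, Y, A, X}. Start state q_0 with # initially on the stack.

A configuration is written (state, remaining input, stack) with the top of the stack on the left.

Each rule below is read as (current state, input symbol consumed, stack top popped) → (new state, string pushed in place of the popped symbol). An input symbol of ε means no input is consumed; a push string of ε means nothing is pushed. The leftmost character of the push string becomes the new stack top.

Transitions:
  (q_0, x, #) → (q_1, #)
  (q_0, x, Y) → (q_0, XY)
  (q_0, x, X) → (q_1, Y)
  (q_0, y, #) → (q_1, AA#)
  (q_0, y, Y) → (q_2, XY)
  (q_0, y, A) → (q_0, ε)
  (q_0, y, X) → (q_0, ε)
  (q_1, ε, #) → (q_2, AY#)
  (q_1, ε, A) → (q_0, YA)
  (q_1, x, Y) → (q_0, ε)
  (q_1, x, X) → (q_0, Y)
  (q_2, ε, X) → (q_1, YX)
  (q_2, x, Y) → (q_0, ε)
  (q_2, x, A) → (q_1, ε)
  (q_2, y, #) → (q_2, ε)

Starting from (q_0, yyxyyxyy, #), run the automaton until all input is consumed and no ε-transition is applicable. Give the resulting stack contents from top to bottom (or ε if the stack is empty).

(q_0, yyxyyxyy, #)
  read y, top #: go to q_1, push AA# → (q_1, yxyyxyy, AA#)
  ε-move, top A: go to q_0, push YA → (q_0, yxyyxyy, YAA#)
  read y, top Y: go to q_2, push XY → (q_2, xyyxyy, XYAA#)
  ε-move, top X: go to q_1, push YX → (q_1, xyyxyy, YXYAA#)
  read x, top Y: go to q_0, push ε → (q_0, yyxyy, XYAA#)
  read y, top X: go to q_0, push ε → (q_0, yxyy, YAA#)
  read y, top Y: go to q_2, push XY → (q_2, xyy, XYAA#)
  ε-move, top X: go to q_1, push YX → (q_1, xyy, YXYAA#)
  read x, top Y: go to q_0, push ε → (q_0, yy, XYAA#)
  read y, top X: go to q_0, push ε → (q_0, y, YAA#)
  read y, top Y: go to q_2, push XY → (q_2, ε, XYAA#)
  ε-move, top X: go to q_1, push YX → (q_1, ε, YXYAA#)
All input consumed in state q_1 with stack YXYAA#.

YXYAA#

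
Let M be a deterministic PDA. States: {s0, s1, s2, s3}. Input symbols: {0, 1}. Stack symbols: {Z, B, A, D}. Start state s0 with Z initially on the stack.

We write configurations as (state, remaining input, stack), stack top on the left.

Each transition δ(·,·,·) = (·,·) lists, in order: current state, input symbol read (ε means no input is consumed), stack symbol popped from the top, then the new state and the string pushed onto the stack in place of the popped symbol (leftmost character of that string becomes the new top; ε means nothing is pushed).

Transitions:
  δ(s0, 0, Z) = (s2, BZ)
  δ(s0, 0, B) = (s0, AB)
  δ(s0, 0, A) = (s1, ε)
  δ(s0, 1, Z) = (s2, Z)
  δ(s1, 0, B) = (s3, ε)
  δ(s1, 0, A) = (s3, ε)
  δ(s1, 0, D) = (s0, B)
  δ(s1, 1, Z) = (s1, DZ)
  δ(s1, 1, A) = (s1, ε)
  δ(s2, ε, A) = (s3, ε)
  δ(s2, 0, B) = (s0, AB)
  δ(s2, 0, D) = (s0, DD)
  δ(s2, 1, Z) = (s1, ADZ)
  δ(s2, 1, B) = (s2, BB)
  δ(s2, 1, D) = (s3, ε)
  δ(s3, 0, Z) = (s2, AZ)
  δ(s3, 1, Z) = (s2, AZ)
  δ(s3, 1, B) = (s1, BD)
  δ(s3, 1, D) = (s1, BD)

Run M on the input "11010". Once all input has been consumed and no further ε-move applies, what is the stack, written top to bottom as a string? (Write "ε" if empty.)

DZ

(s0, 11010, Z) ⊢ (s2, 1010, Z) ⊢ (s1, 010, ADZ) ⊢ (s3, 10, DZ) ⊢ (s1, 0, BDZ) ⊢ (s3, ε, DZ)
All input consumed in state s3 with stack DZ.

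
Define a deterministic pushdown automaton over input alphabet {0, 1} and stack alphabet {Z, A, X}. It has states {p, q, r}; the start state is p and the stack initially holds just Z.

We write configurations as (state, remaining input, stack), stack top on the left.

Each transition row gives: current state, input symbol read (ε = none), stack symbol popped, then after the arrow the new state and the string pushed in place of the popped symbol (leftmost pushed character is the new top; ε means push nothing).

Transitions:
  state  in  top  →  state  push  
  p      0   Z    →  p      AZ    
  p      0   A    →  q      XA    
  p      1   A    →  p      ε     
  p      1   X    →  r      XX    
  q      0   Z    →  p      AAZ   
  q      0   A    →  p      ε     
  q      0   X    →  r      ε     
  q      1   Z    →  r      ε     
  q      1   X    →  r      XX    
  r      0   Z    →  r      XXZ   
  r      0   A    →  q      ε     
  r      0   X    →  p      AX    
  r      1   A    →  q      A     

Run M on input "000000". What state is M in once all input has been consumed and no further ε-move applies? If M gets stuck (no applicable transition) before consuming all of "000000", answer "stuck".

(p, 000000, Z) ⊢ (p, 00000, AZ) ⊢ (q, 0000, XAZ) ⊢ (r, 000, AZ) ⊢ (q, 00, Z) ⊢ (p, 0, AAZ) ⊢ (q, ε, XAAZ)
All input consumed; M is in state q.

q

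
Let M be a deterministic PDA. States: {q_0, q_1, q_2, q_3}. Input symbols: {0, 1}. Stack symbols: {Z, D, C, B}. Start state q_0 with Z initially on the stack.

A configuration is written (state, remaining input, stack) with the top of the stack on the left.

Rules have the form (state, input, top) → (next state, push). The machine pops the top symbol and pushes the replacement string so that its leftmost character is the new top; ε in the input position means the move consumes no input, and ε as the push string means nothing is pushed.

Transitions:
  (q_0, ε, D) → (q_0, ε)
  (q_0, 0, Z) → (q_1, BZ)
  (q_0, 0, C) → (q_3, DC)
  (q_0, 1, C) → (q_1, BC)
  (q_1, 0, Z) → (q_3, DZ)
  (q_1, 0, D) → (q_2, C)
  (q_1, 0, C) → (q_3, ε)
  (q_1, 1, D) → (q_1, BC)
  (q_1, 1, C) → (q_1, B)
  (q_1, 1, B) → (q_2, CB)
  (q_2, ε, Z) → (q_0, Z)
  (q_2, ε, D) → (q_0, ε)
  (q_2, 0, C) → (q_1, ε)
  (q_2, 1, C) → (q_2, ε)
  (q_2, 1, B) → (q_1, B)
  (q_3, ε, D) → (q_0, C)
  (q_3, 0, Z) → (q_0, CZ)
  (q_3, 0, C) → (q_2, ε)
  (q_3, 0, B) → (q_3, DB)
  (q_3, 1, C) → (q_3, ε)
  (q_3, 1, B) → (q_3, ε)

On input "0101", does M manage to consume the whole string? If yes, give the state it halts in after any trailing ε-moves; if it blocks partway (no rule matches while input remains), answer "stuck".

(q_0, 0101, Z)
  read 0, top Z: go to q_1, push BZ → (q_1, 101, BZ)
  read 1, top B: go to q_2, push CB → (q_2, 01, CBZ)
  read 0, top C: go to q_1, push ε → (q_1, 1, BZ)
  read 1, top B: go to q_2, push CB → (q_2, ε, CBZ)
All input consumed; M is in state q_2.

q_2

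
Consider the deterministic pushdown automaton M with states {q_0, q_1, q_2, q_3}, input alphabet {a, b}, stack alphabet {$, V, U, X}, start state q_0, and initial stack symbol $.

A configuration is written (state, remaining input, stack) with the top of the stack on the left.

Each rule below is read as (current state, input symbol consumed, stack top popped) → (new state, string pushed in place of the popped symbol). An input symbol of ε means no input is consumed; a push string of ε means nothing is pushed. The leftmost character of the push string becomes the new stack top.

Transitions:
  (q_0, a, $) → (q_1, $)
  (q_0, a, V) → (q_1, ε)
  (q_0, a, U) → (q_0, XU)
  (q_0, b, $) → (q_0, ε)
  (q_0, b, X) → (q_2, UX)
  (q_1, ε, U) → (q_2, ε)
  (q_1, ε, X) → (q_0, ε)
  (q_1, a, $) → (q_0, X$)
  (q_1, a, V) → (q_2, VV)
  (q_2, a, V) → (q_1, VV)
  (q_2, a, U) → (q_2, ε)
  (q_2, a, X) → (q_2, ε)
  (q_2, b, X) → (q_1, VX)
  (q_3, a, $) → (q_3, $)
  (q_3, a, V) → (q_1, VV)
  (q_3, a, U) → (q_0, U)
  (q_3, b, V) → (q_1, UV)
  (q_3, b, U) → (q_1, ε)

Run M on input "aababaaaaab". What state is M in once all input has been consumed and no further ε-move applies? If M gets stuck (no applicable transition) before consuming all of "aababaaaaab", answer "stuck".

(q_0, aababaaaaab, $)
  read a, top $: go to q_1, push $ → (q_1, ababaaaaab, $)
  read a, top $: go to q_0, push X$ → (q_0, babaaaaab, X$)
  read b, top X: go to q_2, push UX → (q_2, abaaaaab, UX$)
  read a, top U: go to q_2, push ε → (q_2, baaaaab, X$)
  read b, top X: go to q_1, push VX → (q_1, aaaaab, VX$)
  read a, top V: go to q_2, push VV → (q_2, aaaab, VVX$)
  read a, top V: go to q_1, push VV → (q_1, aaab, VVVX$)
  read a, top V: go to q_2, push VV → (q_2, aab, VVVVX$)
  read a, top V: go to q_1, push VV → (q_1, ab, VVVVVX$)
  read a, top V: go to q_2, push VV → (q_2, b, VVVVVVX$)
No transition for (q_2, b, top V); M blocks with input b remaining.

stuck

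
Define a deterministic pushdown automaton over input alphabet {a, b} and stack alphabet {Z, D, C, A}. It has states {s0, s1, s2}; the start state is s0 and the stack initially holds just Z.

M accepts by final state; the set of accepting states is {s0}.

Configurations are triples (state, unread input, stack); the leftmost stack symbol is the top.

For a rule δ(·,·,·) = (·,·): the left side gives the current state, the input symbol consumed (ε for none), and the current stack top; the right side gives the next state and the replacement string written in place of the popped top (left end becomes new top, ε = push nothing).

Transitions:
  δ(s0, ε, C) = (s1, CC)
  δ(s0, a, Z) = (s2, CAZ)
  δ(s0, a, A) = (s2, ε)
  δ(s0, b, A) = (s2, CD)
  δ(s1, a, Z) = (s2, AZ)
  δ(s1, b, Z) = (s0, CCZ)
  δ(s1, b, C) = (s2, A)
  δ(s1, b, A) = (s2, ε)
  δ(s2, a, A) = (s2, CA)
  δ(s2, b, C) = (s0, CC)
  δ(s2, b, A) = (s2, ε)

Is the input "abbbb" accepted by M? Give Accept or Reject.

Accept

(s0, abbbb, Z)
  read a, top Z: go to s2, push CAZ → (s2, bbbb, CAZ)
  read b, top C: go to s0, push CC → (s0, bbb, CCAZ)
  ε-move, top C: go to s1, push CC → (s1, bbb, CCCAZ)
  read b, top C: go to s2, push A → (s2, bb, ACCAZ)
  read b, top A: go to s2, push ε → (s2, b, CCAZ)
  read b, top C: go to s0, push CC → (s0, ε, CCCAZ)
All input consumed; state s0 ∈ F.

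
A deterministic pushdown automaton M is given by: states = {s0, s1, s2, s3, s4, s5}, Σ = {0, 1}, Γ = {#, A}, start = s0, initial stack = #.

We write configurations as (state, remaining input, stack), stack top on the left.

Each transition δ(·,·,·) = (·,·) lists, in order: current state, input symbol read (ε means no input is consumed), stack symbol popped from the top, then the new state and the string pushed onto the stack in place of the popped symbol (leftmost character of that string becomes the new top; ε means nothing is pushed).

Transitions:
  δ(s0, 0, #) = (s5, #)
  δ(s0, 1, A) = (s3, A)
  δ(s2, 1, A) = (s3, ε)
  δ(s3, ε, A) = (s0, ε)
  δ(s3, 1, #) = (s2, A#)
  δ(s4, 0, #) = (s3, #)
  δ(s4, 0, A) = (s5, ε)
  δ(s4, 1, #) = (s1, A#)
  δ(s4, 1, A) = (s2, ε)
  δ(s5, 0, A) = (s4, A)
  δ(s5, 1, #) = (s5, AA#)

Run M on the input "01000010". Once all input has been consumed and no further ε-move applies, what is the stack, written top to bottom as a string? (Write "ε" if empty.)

AA#

(s0, 01000010, #) ⊢ (s5, 1000010, #) ⊢ (s5, 000010, AA#) ⊢ (s4, 00010, AA#) ⊢ (s5, 0010, A#) ⊢ (s4, 010, A#) ⊢ (s5, 10, #) ⊢ (s5, 0, AA#) ⊢ (s4, ε, AA#)
All input consumed in state s4 with stack AA#.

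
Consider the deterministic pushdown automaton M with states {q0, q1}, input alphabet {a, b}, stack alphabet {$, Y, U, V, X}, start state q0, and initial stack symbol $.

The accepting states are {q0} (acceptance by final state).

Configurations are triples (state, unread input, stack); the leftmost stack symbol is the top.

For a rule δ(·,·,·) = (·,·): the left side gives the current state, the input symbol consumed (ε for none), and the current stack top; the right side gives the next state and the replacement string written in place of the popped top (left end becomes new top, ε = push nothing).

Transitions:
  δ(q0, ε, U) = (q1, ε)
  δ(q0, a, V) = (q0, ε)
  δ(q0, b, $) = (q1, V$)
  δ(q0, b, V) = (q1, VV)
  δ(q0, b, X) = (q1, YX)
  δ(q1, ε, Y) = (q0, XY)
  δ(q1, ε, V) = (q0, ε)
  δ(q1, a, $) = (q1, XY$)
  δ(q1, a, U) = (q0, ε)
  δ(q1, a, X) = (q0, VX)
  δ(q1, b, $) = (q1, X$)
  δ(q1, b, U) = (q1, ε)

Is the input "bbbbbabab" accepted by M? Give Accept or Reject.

(q0, bbbbbabab, $)
  read b, top $: go to q1, push V$ → (q1, bbbbabab, V$)
  ε-move, top V: go to q0, push ε → (q0, bbbbabab, $)
  read b, top $: go to q1, push V$ → (q1, bbbabab, V$)
  ε-move, top V: go to q0, push ε → (q0, bbbabab, $)
  read b, top $: go to q1, push V$ → (q1, bbabab, V$)
  ε-move, top V: go to q0, push ε → (q0, bbabab, $)
  read b, top $: go to q1, push V$ → (q1, babab, V$)
  ε-move, top V: go to q0, push ε → (q0, babab, $)
  read b, top $: go to q1, push V$ → (q1, abab, V$)
  ε-move, top V: go to q0, push ε → (q0, abab, $)
No transition applies at (q0, abab, $); input not fully consumed.

Reject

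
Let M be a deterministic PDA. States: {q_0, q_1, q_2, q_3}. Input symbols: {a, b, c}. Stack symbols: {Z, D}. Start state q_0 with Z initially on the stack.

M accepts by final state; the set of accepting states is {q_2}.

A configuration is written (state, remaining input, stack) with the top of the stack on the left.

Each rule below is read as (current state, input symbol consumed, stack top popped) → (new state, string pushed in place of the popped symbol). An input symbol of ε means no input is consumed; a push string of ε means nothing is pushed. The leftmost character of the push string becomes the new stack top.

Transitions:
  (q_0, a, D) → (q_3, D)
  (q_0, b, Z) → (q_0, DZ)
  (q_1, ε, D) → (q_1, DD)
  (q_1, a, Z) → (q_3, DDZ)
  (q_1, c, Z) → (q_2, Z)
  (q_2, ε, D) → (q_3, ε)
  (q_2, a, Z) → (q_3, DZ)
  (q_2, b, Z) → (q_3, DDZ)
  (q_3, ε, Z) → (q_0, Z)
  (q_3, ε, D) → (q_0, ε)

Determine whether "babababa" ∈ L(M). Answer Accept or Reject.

(q_0, babababa, Z)
  read b, top Z: go to q_0, push DZ → (q_0, abababa, DZ)
  read a, top D: go to q_3, push D → (q_3, bababa, DZ)
  ε-move, top D: go to q_0, push ε → (q_0, bababa, Z)
  read b, top Z: go to q_0, push DZ → (q_0, ababa, DZ)
  read a, top D: go to q_3, push D → (q_3, baba, DZ)
  ε-move, top D: go to q_0, push ε → (q_0, baba, Z)
  read b, top Z: go to q_0, push DZ → (q_0, aba, DZ)
  read a, top D: go to q_3, push D → (q_3, ba, DZ)
  ε-move, top D: go to q_0, push ε → (q_0, ba, Z)
  read b, top Z: go to q_0, push DZ → (q_0, a, DZ)
  read a, top D: go to q_3, push D → (q_3, ε, DZ)
  ε-move, top D: go to q_0, push ε → (q_0, ε, Z)
All input consumed; state q_0 ∉ F and no further ε-move applies.

Reject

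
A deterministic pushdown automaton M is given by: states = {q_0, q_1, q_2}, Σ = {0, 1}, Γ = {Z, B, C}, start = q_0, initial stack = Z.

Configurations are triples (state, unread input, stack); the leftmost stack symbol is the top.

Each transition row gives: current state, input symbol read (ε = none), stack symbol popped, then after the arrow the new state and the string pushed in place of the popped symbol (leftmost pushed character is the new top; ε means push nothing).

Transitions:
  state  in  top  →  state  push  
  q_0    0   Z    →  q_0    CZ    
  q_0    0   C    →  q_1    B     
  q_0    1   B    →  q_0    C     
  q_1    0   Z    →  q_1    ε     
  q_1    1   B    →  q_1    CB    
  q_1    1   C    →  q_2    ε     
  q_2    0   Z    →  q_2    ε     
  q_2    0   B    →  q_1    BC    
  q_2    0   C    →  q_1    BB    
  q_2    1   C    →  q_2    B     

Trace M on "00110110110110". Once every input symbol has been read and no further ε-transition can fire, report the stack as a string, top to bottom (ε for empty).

(q_0, 00110110110110, Z)
  read 0, top Z: go to q_0, push CZ → (q_0, 0110110110110, CZ)
  read 0, top C: go to q_1, push B → (q_1, 110110110110, BZ)
  read 1, top B: go to q_1, push CB → (q_1, 10110110110, CBZ)
  read 1, top C: go to q_2, push ε → (q_2, 0110110110, BZ)
  read 0, top B: go to q_1, push BC → (q_1, 110110110, BCZ)
  read 1, top B: go to q_1, push CB → (q_1, 10110110, CBCZ)
  read 1, top C: go to q_2, push ε → (q_2, 0110110, BCZ)
  read 0, top B: go to q_1, push BC → (q_1, 110110, BCCZ)
  read 1, top B: go to q_1, push CB → (q_1, 10110, CBCCZ)
  read 1, top C: go to q_2, push ε → (q_2, 0110, BCCZ)
  read 0, top B: go to q_1, push BC → (q_1, 110, BCCCZ)
  read 1, top B: go to q_1, push CB → (q_1, 10, CBCCCZ)
  read 1, top C: go to q_2, push ε → (q_2, 0, BCCCZ)
  read 0, top B: go to q_1, push BC → (q_1, ε, BCCCCZ)
All input consumed in state q_1 with stack BCCCCZ.

BCCCCZ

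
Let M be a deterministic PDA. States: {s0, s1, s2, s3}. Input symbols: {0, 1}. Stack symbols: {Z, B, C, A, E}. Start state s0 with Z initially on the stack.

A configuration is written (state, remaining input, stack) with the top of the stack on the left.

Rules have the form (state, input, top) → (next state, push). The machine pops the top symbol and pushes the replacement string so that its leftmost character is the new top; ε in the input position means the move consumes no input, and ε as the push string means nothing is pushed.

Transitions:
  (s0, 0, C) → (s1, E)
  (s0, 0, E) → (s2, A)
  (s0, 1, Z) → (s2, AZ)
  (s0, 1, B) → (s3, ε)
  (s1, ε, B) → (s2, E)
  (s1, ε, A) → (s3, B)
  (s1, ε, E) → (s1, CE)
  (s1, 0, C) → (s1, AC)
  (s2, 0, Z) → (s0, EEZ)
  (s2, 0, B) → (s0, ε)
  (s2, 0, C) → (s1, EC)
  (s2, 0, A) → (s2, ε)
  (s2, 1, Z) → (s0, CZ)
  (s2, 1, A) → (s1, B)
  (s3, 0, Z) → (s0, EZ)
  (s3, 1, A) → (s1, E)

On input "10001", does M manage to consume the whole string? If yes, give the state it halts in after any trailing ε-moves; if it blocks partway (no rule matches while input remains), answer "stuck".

s2

(s0, 10001, Z) ⊢ (s2, 0001, AZ) ⊢ (s2, 001, Z) ⊢ (s0, 01, EEZ) ⊢ (s2, 1, AEZ) ⊢ (s1, ε, BEZ) ⊢ (s2, ε, EEZ)
All input consumed; M is in state s2.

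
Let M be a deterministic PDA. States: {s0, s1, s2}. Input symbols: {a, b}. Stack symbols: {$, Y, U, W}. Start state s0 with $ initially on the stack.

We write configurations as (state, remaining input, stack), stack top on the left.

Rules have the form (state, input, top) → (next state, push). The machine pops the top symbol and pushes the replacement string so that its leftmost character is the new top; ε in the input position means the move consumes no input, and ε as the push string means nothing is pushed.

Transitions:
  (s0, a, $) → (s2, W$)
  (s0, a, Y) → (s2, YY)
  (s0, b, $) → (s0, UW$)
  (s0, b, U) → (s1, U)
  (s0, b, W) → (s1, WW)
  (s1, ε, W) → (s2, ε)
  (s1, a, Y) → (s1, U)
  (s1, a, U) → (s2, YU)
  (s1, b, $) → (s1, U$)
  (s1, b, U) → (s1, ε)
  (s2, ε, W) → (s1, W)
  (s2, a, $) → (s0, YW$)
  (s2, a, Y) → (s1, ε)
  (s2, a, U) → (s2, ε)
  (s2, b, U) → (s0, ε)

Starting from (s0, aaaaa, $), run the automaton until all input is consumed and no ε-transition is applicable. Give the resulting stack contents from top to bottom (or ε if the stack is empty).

UW$

(s0, aaaaa, $)
  read a, top $: go to s2, push W$ → (s2, aaaa, W$)
  ε-move, top W: go to s1, push W → (s1, aaaa, W$)
  ε-move, top W: go to s2, push ε → (s2, aaaa, $)
  read a, top $: go to s0, push YW$ → (s0, aaa, YW$)
  read a, top Y: go to s2, push YY → (s2, aa, YYW$)
  read a, top Y: go to s1, push ε → (s1, a, YW$)
  read a, top Y: go to s1, push U → (s1, ε, UW$)
All input consumed in state s1 with stack UW$.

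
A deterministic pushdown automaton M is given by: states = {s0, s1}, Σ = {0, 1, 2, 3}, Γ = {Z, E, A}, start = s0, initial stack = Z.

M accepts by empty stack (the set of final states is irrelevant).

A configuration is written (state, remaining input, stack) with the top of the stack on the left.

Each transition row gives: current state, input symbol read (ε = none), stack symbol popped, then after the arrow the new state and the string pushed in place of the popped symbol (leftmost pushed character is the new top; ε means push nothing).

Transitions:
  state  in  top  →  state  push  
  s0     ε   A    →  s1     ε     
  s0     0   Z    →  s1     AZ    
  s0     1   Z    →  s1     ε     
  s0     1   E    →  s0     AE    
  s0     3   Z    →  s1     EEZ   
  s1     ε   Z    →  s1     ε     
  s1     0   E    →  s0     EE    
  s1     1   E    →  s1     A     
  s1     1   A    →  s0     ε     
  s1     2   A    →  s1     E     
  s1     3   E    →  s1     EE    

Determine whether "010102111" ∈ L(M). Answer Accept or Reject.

(s0, 010102111, Z)
  read 0, top Z: go to s1, push AZ → (s1, 10102111, AZ)
  read 1, top A: go to s0, push ε → (s0, 0102111, Z)
  read 0, top Z: go to s1, push AZ → (s1, 102111, AZ)
  read 1, top A: go to s0, push ε → (s0, 02111, Z)
  read 0, top Z: go to s1, push AZ → (s1, 2111, AZ)
  read 2, top A: go to s1, push E → (s1, 111, EZ)
  read 1, top E: go to s1, push A → (s1, 11, AZ)
  read 1, top A: go to s0, push ε → (s0, 1, Z)
  read 1, top Z: go to s1, push ε → (s1, ε, ε)
All input consumed and the stack is empty.

Accept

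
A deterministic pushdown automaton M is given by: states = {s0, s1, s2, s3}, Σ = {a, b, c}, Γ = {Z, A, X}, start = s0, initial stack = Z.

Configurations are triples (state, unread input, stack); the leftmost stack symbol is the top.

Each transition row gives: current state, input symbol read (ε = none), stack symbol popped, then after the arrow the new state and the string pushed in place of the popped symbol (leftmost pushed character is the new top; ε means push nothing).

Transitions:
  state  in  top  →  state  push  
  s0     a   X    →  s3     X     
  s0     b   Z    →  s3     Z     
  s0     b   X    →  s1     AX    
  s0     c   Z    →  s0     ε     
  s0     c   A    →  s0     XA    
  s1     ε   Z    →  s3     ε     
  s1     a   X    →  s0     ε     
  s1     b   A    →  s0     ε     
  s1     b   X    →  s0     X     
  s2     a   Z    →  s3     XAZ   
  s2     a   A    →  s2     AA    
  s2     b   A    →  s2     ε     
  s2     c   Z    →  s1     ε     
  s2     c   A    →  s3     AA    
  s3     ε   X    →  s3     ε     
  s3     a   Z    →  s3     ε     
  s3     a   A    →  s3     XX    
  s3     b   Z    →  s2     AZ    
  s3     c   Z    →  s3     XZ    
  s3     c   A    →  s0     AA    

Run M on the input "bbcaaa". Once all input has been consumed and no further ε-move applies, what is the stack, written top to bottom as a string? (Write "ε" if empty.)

(s0, bbcaaa, Z)
  read b, top Z: go to s3, push Z → (s3, bcaaa, Z)
  read b, top Z: go to s2, push AZ → (s2, caaa, AZ)
  read c, top A: go to s3, push AA → (s3, aaa, AAZ)
  read a, top A: go to s3, push XX → (s3, aa, XXAZ)
  ε-move, top X: go to s3, push ε → (s3, aa, XAZ)
  ε-move, top X: go to s3, push ε → (s3, aa, AZ)
  read a, top A: go to s3, push XX → (s3, a, XXZ)
  ε-move, top X: go to s3, push ε → (s3, a, XZ)
  ε-move, top X: go to s3, push ε → (s3, a, Z)
  read a, top Z: go to s3, push ε → (s3, ε, ε)
All input consumed in state s3 with stack ε.

ε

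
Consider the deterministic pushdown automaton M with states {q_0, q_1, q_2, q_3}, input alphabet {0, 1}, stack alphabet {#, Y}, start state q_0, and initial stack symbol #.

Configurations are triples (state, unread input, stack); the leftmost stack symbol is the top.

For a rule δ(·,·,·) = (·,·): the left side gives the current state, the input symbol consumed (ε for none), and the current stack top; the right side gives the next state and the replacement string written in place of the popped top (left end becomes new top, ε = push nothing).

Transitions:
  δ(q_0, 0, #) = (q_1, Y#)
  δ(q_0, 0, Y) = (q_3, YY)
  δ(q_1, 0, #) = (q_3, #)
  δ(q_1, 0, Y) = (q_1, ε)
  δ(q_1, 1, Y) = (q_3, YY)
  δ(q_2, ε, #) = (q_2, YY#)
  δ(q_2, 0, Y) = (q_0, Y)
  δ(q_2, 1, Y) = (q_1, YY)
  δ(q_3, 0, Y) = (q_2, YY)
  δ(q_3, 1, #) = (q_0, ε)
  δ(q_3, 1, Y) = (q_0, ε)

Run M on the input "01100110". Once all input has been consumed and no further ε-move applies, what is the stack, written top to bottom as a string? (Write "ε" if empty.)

YYYYYY#

(q_0, 01100110, #)
  read 0, top #: go to q_1, push Y# → (q_1, 1100110, Y#)
  read 1, top Y: go to q_3, push YY → (q_3, 100110, YY#)
  read 1, top Y: go to q_0, push ε → (q_0, 00110, Y#)
  read 0, top Y: go to q_3, push YY → (q_3, 0110, YY#)
  read 0, top Y: go to q_2, push YY → (q_2, 110, YYY#)
  read 1, top Y: go to q_1, push YY → (q_1, 10, YYYY#)
  read 1, top Y: go to q_3, push YY → (q_3, 0, YYYYY#)
  read 0, top Y: go to q_2, push YY → (q_2, ε, YYYYYY#)
All input consumed in state q_2 with stack YYYYYY#.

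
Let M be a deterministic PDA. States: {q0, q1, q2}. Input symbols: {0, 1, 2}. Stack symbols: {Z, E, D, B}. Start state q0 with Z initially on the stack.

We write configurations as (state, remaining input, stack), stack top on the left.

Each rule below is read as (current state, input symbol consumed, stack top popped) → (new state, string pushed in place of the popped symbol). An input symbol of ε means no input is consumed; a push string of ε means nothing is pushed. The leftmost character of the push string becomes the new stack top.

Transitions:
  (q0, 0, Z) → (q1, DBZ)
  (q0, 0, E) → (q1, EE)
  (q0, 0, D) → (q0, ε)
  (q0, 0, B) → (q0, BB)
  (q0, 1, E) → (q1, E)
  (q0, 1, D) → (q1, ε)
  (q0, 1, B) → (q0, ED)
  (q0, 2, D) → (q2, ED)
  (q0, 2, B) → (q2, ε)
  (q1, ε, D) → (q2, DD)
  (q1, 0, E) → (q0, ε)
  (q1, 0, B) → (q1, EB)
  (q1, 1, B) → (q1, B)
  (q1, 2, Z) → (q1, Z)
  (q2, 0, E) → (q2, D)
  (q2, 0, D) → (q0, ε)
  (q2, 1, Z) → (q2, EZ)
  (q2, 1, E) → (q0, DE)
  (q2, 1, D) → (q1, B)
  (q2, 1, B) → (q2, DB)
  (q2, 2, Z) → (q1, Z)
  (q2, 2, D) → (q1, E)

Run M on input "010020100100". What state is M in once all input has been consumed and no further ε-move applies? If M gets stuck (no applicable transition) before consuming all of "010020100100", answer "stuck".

q0

(q0, 010020100100, Z)
  read 0, top Z: go to q1, push DBZ → (q1, 10020100100, DBZ)
  ε-move, top D: go to q2, push DD → (q2, 10020100100, DDBZ)
  read 1, top D: go to q1, push B → (q1, 0020100100, BDBZ)
  read 0, top B: go to q1, push EB → (q1, 020100100, EBDBZ)
  read 0, top E: go to q0, push ε → (q0, 20100100, BDBZ)
  read 2, top B: go to q2, push ε → (q2, 0100100, DBZ)
  read 0, top D: go to q0, push ε → (q0, 100100, BZ)
  read 1, top B: go to q0, push ED → (q0, 00100, EDZ)
  read 0, top E: go to q1, push EE → (q1, 0100, EEDZ)
  read 0, top E: go to q0, push ε → (q0, 100, EDZ)
  read 1, top E: go to q1, push E → (q1, 00, EDZ)
  read 0, top E: go to q0, push ε → (q0, 0, DZ)
  read 0, top D: go to q0, push ε → (q0, ε, Z)
All input consumed; M is in state q0.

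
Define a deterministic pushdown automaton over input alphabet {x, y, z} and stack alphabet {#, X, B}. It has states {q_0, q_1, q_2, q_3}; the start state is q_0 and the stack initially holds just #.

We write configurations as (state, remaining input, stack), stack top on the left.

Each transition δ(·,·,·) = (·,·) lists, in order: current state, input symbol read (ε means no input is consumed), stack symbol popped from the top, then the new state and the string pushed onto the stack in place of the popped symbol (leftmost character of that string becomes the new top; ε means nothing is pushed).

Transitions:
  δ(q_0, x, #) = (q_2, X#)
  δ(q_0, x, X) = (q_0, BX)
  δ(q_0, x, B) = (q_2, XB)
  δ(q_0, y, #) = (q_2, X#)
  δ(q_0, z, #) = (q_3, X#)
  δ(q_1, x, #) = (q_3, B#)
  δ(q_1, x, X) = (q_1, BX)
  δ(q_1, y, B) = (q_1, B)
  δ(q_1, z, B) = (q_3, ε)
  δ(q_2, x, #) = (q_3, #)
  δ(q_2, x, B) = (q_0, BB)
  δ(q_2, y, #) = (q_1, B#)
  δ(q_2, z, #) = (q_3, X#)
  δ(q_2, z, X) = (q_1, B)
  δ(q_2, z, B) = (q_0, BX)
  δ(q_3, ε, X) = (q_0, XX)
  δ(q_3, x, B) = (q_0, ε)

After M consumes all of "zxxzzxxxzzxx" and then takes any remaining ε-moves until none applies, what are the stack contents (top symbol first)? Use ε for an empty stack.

BXX#

(q_0, zxxzzxxxzzxx, #) ⊢ (q_3, xxzzxxxzzxx, X#) ⊢ (q_0, xxzzxxxzzxx, XX#) ⊢ (q_0, xzzxxxzzxx, BXX#) ⊢ (q_2, zzxxxzzxx, XBXX#) ⊢ (q_1, zxxxzzxx, BBXX#) ⊢ (q_3, xxxzzxx, BXX#) ⊢ (q_0, xxzzxx, XX#) ⊢ (q_0, xzzxx, BXX#) ⊢ (q_2, zzxx, XBXX#) ⊢ (q_1, zxx, BBXX#) ⊢ (q_3, xx, BXX#) ⊢ (q_0, x, XX#) ⊢ (q_0, ε, BXX#)
All input consumed in state q_0 with stack BXX#.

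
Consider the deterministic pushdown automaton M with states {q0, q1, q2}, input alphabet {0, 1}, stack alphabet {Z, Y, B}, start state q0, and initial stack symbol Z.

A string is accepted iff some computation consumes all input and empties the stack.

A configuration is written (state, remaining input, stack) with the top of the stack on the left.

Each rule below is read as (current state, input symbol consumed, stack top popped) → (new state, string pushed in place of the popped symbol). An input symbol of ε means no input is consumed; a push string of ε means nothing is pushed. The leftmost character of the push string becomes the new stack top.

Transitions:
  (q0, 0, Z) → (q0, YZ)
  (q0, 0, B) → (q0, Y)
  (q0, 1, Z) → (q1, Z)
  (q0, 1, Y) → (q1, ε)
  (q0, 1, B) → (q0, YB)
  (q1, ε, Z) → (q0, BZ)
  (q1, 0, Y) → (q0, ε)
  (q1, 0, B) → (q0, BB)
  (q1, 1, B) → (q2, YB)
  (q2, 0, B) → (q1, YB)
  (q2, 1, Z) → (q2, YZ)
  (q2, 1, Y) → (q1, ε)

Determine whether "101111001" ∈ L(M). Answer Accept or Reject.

Reject

(q0, 101111001, Z) ⊢ (q1, 01111001, Z) ⊢ (q0, 01111001, BZ) ⊢ (q0, 1111001, YZ) ⊢ (q1, 111001, Z) ⊢ (q0, 111001, BZ) ⊢ (q0, 11001, YBZ) ⊢ (q1, 1001, BZ) ⊢ (q2, 001, YBZ)
No transition applies at (q2, 001, YBZ); input not fully consumed.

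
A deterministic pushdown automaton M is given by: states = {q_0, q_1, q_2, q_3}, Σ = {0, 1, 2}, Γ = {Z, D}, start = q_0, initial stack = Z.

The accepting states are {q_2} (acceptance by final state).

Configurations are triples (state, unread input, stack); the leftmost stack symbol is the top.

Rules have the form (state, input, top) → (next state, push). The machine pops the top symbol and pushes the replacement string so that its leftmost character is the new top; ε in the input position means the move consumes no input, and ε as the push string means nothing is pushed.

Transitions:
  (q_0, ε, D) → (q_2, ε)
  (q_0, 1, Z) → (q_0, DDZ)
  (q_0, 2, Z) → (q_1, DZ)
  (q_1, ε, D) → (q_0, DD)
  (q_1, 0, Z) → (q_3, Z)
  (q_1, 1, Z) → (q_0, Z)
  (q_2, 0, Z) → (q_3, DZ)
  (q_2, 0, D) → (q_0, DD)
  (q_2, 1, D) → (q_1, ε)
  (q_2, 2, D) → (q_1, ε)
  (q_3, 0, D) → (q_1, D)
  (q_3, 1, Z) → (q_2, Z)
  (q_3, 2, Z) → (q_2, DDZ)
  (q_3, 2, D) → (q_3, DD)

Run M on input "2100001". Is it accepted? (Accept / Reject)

(q_0, 2100001, Z)
  read 2, top Z: go to q_1, push DZ → (q_1, 100001, DZ)
  ε-move, top D: go to q_0, push DD → (q_0, 100001, DDZ)
  ε-move, top D: go to q_2, push ε → (q_2, 100001, DZ)
  read 1, top D: go to q_1, push ε → (q_1, 00001, Z)
  read 0, top Z: go to q_3, push Z → (q_3, 0001, Z)
No transition applies at (q_3, 0001, Z); input not fully consumed.

Reject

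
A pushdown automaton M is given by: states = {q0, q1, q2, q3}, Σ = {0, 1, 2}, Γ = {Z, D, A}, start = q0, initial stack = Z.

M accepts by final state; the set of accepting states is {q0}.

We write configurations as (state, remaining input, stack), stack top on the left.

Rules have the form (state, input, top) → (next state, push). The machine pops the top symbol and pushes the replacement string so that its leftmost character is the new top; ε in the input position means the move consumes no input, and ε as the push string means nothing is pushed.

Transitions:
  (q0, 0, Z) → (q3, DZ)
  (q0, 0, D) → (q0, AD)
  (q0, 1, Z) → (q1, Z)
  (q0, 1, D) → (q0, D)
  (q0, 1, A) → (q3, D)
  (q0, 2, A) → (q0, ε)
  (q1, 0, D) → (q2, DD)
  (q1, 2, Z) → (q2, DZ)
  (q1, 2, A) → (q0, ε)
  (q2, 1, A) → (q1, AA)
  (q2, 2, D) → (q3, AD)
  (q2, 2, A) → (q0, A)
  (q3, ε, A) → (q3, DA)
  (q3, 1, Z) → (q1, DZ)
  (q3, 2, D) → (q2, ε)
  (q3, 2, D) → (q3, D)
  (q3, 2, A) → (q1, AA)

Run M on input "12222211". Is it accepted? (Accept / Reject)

Accept

One accepting computation: (q0, 12222211, Z) ⊢ (q1, 2222211, Z) ⊢ (q2, 222211, DZ) ⊢ (q3, 22211, ADZ) ⊢ (q1, 2211, AADZ) ⊢ (q0, 211, ADZ) ⊢ (q0, 11, DZ) ⊢ (q0, 1, DZ) ⊢ (q0, ε, DZ)
All input consumed and state q0 ∈ F.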